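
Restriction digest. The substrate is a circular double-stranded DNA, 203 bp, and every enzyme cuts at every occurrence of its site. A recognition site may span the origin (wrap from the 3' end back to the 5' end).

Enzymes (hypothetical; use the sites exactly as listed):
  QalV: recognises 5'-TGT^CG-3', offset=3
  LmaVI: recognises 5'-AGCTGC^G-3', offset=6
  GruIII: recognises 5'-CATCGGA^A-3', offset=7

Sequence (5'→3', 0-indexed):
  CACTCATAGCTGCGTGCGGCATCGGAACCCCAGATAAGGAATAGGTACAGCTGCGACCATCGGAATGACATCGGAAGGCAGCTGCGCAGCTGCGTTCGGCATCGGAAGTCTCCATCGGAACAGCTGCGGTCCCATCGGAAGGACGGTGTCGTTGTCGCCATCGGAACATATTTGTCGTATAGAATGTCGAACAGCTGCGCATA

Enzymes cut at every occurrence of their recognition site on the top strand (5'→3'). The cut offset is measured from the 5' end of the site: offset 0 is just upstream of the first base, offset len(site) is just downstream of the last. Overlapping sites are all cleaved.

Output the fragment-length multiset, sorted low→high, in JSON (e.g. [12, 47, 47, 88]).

[6,8,8,10,10,10,10,10,11,11,12,12,13,13,13,18,28]

Site scan:
  QalV TGTCG/3: at [146, 152, 172, 184] ⇒ [149, 155, 175, 187]
  LmaVI AGCTGCG/6: at [7, 48, 79, 87, 121, 192] ⇒ [13, 54, 85, 93, 127, 198]
  GruIII CATCGGAA/7: at [19, 57, 68, 99, 112, 132, 158] ⇒ [26, 64, 75, 106, 119, 139, 165]

Pooled cuts: [13, 26, 54, 64, 75, 85, 93, 106, 119, 127, 139, 149, 155, 165, 175, 187, 198]

Fragments:
  13→26: 13 bp
  26→54: 28 bp
  54→64: 10 bp
  64→75: 11 bp
  75→85: 10 bp
  85→93: 8 bp
  93→106: 13 bp
  106→119: 13 bp
  119→127: 8 bp
  127→139: 12 bp
  139→149: 10 bp
  149→155: 6 bp
  155→165: 10 bp
  165→175: 10 bp
  175→187: 12 bp
  187→198: 11 bp
  198→13 (wrap): 203-198+13 = 18 bp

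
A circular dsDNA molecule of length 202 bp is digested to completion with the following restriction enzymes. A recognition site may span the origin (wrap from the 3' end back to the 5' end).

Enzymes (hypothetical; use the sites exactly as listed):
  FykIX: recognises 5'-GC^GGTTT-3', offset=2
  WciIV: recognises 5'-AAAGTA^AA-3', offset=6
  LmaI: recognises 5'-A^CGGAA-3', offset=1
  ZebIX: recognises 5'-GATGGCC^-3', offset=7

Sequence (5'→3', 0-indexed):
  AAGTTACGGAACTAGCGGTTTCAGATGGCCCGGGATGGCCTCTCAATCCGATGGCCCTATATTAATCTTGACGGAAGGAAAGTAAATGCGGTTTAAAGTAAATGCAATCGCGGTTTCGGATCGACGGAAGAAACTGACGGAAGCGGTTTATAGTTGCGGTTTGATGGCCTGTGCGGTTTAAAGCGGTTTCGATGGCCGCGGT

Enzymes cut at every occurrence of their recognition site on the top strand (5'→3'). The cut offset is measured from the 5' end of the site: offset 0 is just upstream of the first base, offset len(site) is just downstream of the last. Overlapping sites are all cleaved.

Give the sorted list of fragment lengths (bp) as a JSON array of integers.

Site scan:
  FykIX (GCGGTTT, off=2): starts [14, 87, 109, 142, 155, 172, 182] → cuts [16, 89, 111, 144, 157, 174, 184]
  WciIV (AAAGTAAA, off=6): starts [78, 94] → cuts [84, 100]
  LmaI (ACGGAA, off=1): starts [5, 70, 123, 136] → cuts [6, 71, 124, 137]
  ZebIX (GATGGCC, off=7): starts [23, 33, 49, 162, 190] → cuts [30, 40, 56, 169, 197]

Pooled cuts: [6, 16, 30, 40, 56, 71, 84, 89, 100, 111, 124, 137, 144, 157, 169, 174, 184, 197]

Fragments:
  6→16: 10 bp
  16→30: 14 bp
  30→40: 10 bp
  40→56: 16 bp
  56→71: 15 bp
  71→84: 13 bp
  84→89: 5 bp
  89→100: 11 bp
  100→111: 11 bp
  111→124: 13 bp
  124→137: 13 bp
  137→144: 7 bp
  144→157: 13 bp
  157→169: 12 bp
  169→174: 5 bp
  174→184: 10 bp
  184→197: 13 bp
  197→6 (wrap): 202-197+6 = 11 bp

[5,5,7,10,10,10,11,11,11,12,13,13,13,13,13,14,15,16]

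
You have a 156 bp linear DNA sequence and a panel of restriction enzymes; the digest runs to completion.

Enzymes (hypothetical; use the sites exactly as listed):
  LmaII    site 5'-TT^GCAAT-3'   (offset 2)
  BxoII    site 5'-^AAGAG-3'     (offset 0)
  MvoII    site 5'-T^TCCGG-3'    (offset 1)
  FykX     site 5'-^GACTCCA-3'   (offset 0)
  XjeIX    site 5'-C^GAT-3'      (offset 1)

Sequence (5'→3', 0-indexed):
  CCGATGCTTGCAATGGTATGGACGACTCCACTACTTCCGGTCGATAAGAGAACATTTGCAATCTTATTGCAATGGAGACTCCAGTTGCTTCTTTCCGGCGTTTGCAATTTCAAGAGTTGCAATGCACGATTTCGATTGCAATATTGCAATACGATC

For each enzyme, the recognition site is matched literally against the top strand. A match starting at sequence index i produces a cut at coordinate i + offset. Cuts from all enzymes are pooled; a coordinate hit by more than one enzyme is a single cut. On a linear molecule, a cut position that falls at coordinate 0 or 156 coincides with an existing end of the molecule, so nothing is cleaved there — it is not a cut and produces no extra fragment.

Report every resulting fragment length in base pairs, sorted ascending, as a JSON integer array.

[2,3,4,4,6,7,7,7,7,8,8,8,9,10,11,12,12,14,17]

Site scan:
  LmaII (TTGCAAT, off=2): starts [7, 55, 66, 101, 116, 135, 143] → cuts [9, 57, 68, 103, 118, 137, 145]
  BxoII (AAGAG, off=0): starts [45, 111] → cuts [45, 111]
  MvoII (TTCCGG, off=1): starts [34, 92] → cuts [35, 93]
  FykX (GACTCCA, off=0): starts [23, 76] → cuts [23, 76]
  XjeIX (CGAT, off=1): starts [1, 41, 126, 132, 151] → cuts [2, 42, 127, 133, 152]

Pooled cuts: [2, 9, 23, 35, 42, 45, 57, 68, 76, 93, 103, 111, 118, 127, 133, 137, 145, 152]

Fragment lengths:
  [0,2): 2 bp
  [2,9): 7 bp
  [9,23): 14 bp
  [23,35): 12 bp
  [35,42): 7 bp
  [42,45): 3 bp
  [45,57): 12 bp
  [57,68): 11 bp
  [68,76): 8 bp
  [76,93): 17 bp
  [93,103): 10 bp
  [103,111): 8 bp
  [111,118): 7 bp
  [118,127): 9 bp
  [127,133): 6 bp
  [133,137): 4 bp
  [137,145): 8 bp
  [145,152): 7 bp
  [152,156): 4 bp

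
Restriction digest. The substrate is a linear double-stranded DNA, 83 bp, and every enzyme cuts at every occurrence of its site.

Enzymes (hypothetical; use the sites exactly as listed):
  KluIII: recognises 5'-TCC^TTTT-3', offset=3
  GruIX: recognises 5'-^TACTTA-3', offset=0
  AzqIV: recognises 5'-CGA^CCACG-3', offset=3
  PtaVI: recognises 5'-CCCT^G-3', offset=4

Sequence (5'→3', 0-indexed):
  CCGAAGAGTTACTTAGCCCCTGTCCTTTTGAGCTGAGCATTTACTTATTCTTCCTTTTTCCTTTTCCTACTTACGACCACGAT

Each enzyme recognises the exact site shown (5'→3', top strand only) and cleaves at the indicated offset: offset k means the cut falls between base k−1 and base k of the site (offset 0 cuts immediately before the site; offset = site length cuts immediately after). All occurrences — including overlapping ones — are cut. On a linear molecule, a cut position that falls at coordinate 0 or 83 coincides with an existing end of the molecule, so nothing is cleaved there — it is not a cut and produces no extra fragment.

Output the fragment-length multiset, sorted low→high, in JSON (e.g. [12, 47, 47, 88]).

[4,6,7,7,9,9,12,13,16]

Site scan:
  KluIII TCCTTTT/3: at [22, 51, 58] ⇒ [25, 54, 61]
  GruIX TACTTA/0: at [9, 41, 67] ⇒ [9, 41, 67]
  AzqIV CGACCACG/3: at [73] ⇒ [76]
  PtaVI CCCTG/4: at [17] ⇒ [21]

All cut coordinates (distinct, sorted): [9, 21, 25, 41, 54, 61, 67, 76]

Fragments:
  [0,9): 9 bp
  [9,21): 12 bp
  [21,25): 4 bp
  [25,41): 16 bp
  [41,54): 13 bp
  [54,61): 7 bp
  [61,67): 6 bp
  [67,76): 9 bp
  [76,83): 7 bp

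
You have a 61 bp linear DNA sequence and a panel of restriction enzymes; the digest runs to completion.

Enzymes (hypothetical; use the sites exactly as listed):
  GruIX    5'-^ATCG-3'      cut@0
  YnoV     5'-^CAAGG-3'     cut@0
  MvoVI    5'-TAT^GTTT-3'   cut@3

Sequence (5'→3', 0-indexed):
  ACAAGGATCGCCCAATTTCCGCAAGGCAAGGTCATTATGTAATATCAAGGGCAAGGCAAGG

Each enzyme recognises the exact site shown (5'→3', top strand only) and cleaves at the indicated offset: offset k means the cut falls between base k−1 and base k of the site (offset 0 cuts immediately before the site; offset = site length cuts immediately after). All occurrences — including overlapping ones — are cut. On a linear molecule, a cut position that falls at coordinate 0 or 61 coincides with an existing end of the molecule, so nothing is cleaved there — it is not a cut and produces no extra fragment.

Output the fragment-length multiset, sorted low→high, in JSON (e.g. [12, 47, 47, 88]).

Scan for sites:
  GruIX (ATCG, off=0): starts [6] → cuts [6]
  YnoV (CAAGG, off=0): starts [1, 21, 26, 45, 51, 56] → cuts [1, 21, 26, 45, 51, 56]
  MvoVI (TATGTTT, off=3): no sites

Pooled cuts: [1, 6, 21, 26, 45, 51, 56]

Fragment lengths:
  [0,1): 1 bp
  [1,6): 5 bp
  [6,21): 15 bp
  [21,26): 5 bp
  [26,45): 19 bp
  [45,51): 6 bp
  [51,56): 5 bp
  [56,61): 5 bp

[1,5,5,5,5,6,15,19]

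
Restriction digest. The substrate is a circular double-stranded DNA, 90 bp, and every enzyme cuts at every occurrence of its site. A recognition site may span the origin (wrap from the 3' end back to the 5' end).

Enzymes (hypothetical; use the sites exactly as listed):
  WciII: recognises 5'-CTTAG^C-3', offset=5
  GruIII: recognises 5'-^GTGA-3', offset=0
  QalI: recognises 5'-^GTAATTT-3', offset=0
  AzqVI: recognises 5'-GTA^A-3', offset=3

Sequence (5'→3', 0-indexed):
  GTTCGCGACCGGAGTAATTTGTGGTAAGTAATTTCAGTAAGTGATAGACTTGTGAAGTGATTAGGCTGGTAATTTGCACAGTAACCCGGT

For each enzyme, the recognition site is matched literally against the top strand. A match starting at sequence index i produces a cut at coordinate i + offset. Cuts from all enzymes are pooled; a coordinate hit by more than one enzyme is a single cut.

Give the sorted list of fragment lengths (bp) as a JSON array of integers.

[1,1,3,3,3,5,9,10,11,12,12,20]

Per-enzyme occurrences:
  WciII (CTTAGC, off=5): no sites
  GruIII (GTGA, off=0): starts [40, 51, 56] → cuts [40, 51, 56]
  QalI (GTAATTT, off=0): starts [13, 27, 68] → cuts [13, 27, 68]
  AzqVI (GTAA, off=3): starts [13, 23, 27, 36, 68, 80] → cuts [16, 26, 30, 39, 71, 83]

All cut coordinates (distinct, sorted): [13, 16, 26, 27, 30, 39, 40, 51, 56, 68, 71, 83]

Fragment lengths:
  13→16: 3 bp
  16→26: 10 bp
  26→27: 1 bp
  27→30: 3 bp
  30→39: 9 bp
  39→40: 1 bp
  40→51: 11 bp
  51→56: 5 bp
  56→68: 12 bp
  68→71: 3 bp
  71→83: 12 bp
  83→13 (wrap): 90-83+13 = 20 bp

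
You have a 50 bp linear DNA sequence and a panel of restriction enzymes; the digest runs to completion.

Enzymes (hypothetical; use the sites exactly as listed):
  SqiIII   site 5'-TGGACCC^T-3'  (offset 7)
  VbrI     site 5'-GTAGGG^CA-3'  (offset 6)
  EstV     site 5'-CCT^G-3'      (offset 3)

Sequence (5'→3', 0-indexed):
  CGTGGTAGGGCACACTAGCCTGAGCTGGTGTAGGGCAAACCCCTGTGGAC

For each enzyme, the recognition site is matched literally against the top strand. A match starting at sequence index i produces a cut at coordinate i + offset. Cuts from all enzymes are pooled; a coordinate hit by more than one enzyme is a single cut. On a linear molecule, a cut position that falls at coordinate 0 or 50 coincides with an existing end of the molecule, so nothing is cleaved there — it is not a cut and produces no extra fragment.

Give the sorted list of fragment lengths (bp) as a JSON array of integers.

[6,9,10,11,14]

Site scan:
  SqiIII (TGGACCCT, off=7): no sites
  VbrI (GTAGGGCA, off=6): starts [4, 29] → cuts [10, 35]
  EstV (CCTG, off=3): starts [18, 41] → cuts [21, 44]

Pooled cuts: [10, 21, 35, 44]

Fragments:
  [0,10): 10 bp
  [10,21): 11 bp
  [21,35): 14 bp
  [35,44): 9 bp
  [44,50): 6 bp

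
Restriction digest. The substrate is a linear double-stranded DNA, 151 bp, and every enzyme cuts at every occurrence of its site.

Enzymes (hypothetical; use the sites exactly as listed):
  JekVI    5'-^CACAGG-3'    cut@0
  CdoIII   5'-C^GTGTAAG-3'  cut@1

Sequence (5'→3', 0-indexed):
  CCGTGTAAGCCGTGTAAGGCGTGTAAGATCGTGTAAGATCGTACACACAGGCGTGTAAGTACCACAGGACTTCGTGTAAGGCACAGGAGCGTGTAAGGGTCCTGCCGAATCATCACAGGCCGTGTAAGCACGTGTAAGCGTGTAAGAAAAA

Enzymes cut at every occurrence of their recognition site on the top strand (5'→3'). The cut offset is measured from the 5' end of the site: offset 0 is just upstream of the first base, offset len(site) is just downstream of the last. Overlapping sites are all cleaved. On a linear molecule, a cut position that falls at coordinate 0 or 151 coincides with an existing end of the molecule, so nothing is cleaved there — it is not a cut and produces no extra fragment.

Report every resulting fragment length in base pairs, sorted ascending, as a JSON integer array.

Per-enzyme occurrences:
  JekVI (CACAGG, off=0): starts [45, 62, 81, 113] → cuts [45, 62, 81, 113]
  CdoIII (CGTGTAAG, off=1): starts [1, 10, 19, 29, 51, 72, 89, 120, 130, 138] → cuts [2, 11, 20, 30, 52, 73, 90, 121, 131, 139]

All cut coordinates (distinct, sorted): [2, 11, 20, 30, 45, 52, 62, 73, 81, 90, 113, 121, 131, 139]

Fragment lengths:
  [0,2): 2 bp
  [2,11): 9 bp
  [11,20): 9 bp
  [20,30): 10 bp
  [30,45): 15 bp
  [45,52): 7 bp
  [52,62): 10 bp
  [62,73): 11 bp
  [73,81): 8 bp
  [81,90): 9 bp
  [90,113): 23 bp
  [113,121): 8 bp
  [121,131): 10 bp
  [131,139): 8 bp
  [139,151): 12 bp

[2,7,8,8,8,9,9,9,10,10,10,11,12,15,23]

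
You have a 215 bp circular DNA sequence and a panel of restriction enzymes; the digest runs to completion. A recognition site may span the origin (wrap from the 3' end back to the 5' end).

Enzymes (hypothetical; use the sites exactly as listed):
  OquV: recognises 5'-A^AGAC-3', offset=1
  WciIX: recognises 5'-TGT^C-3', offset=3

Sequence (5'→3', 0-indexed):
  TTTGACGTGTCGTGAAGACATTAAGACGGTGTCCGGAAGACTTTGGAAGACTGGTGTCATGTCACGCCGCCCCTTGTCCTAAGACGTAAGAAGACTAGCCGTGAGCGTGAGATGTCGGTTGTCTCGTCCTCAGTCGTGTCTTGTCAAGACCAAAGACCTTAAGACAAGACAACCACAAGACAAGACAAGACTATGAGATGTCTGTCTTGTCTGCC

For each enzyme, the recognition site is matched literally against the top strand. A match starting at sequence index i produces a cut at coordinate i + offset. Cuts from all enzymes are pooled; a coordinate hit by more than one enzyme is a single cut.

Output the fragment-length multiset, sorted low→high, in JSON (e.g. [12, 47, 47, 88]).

Per-enzyme occurrences:
  OquV (AAGAC, off=1): starts [14, 22, 36, 46, 80, 90, 145, 152, 160, 165, 176, 181, 186] → cuts [15, 23, 37, 47, 81, 91, 146, 153, 161, 166, 177, 182, 187]
  WciIX (TGTC, off=3): starts [7, 29, 54, 59, 74, 112, 119, 136, 141, 198, 202, 207] → cuts [10, 32, 57, 62, 77, 115, 122, 139, 144, 201, 205, 210]

All cut coordinates (distinct, sorted): [10, 15, 23, 32, 37, 47, 57, 62, 77, 81, 91, 115, 122, 139, 144, 146, 153, 161, 166, 177, 182, 187, 201, 205, 210]

Fragments:
  10→15: 5 bp
  15→23: 8 bp
  23→32: 9 bp
  32→37: 5 bp
  37→47: 10 bp
  47→57: 10 bp
  57→62: 5 bp
  62→77: 15 bp
  77→81: 4 bp
  81→91: 10 bp
  91→115: 24 bp
  115→122: 7 bp
  122→139: 17 bp
  139→144: 5 bp
  144→146: 2 bp
  146→153: 7 bp
  153→161: 8 bp
  161→166: 5 bp
  166→177: 11 bp
  177→182: 5 bp
  182→187: 5 bp
  187→201: 14 bp
  201→205: 4 bp
  205→210: 5 bp
  210→10 (wrap): 215-210+10 = 15 bp

[2,4,4,5,5,5,5,5,5,5,5,7,7,8,8,9,10,10,10,11,14,15,15,17,24]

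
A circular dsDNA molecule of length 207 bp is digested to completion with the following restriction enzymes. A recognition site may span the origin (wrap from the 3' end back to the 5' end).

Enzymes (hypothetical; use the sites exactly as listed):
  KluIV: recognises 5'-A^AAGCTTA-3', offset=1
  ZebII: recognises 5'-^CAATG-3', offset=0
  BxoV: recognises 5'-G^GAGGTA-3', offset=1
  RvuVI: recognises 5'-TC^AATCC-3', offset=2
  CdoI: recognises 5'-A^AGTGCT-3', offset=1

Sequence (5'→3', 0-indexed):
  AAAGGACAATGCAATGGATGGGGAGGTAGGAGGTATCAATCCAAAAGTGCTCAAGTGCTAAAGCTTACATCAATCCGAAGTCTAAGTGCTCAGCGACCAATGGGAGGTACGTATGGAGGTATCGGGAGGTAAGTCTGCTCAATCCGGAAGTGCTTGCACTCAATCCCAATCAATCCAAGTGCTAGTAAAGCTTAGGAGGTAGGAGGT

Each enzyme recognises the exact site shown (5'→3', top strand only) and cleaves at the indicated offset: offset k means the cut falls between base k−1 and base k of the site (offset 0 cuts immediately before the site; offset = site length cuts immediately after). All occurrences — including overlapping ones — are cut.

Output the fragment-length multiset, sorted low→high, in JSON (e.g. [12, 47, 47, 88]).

Site scan:
  KluIV AAAGCTTA/1: at [59, 186] ⇒ [60, 187]
  ZebII CAATG/0: at [6, 11, 97] ⇒ [6, 11, 97]
  BxoV GGAGGTA/1: at [21, 28, 102, 114, 124, 194, 201] ⇒ [22, 29, 103, 115, 125, 195, 202]
  RvuVI TCAATCC/2: at [35, 69, 138, 159, 169] ⇒ [37, 71, 140, 161, 171]
  CdoI AAGTGCT/1: at [44, 52, 83, 147, 176] ⇒ [45, 53, 84, 148, 177]

Pooled cuts: [6, 11, 22, 29, 37, 45, 53, 60, 71, 84, 97, 103, 115, 125, 140, 148, 161, 171, 177, 187, 195, 202]

Fragment lengths:
  6→11: 5 bp
  11→22: 11 bp
  22→29: 7 bp
  29→37: 8 bp
  37→45: 8 bp
  45→53: 8 bp
  53→60: 7 bp
  60→71: 11 bp
  71→84: 13 bp
  84→97: 13 bp
  97→103: 6 bp
  103→115: 12 bp
  115→125: 10 bp
  125→140: 15 bp
  140→148: 8 bp
  148→161: 13 bp
  161→171: 10 bp
  171→177: 6 bp
  177→187: 10 bp
  187→195: 8 bp
  195→202: 7 bp
  202→6 (wrap): 207-202+6 = 11 bp

[5,6,6,7,7,7,8,8,8,8,8,10,10,10,11,11,11,12,13,13,13,15]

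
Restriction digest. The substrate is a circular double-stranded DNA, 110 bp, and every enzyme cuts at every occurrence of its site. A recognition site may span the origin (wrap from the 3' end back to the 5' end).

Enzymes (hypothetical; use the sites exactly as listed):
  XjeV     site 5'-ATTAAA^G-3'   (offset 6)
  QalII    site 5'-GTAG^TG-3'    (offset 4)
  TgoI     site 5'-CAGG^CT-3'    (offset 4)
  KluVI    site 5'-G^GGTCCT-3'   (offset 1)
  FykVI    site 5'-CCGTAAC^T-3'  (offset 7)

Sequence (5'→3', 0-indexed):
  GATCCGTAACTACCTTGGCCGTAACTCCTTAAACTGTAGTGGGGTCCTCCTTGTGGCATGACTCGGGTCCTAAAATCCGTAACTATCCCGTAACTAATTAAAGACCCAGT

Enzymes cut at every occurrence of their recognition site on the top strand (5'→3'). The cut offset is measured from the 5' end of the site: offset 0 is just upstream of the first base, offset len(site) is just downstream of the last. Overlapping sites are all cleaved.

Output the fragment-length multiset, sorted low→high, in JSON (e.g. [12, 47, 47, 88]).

[3,8,11,14,15,18,18,23]

Scan for sites:
  XjeV (ATTAAAG, off=6): starts [96] → cuts [102]
  QalII (GTAGTG, off=4): starts [35] → cuts [39]
  TgoI (CAGGCT, off=4): no sites
  KluVI (GGGTCCT, off=1): starts [41, 64] → cuts [42, 65]
  FykVI (CCGTAACT, off=7): starts [3, 18, 76, 87] → cuts [10, 25, 83, 94]

All cut coordinates (distinct, sorted): [10, 25, 39, 42, 65, 83, 94, 102]

Fragment lengths:
  10→25: 15 bp
  25→39: 14 bp
  39→42: 3 bp
  42→65: 23 bp
  65→83: 18 bp
  83→94: 11 bp
  94→102: 8 bp
  102→10 (wrap): 110-102+10 = 18 bp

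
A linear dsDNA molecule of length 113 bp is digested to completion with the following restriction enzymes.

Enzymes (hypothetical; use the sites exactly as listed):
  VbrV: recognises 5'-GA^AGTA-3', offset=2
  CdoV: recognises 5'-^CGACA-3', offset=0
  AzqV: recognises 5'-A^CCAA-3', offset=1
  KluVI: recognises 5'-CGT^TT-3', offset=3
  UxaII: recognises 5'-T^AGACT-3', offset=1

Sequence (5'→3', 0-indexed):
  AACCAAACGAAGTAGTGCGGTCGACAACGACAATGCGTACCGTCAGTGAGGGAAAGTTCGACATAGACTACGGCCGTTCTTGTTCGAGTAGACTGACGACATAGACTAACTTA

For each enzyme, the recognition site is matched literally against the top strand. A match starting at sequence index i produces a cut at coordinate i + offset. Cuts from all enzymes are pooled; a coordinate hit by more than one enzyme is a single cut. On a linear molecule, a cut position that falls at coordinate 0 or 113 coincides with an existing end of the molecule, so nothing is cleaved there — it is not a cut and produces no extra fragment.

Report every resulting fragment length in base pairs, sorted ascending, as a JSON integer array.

[2,6,6,6,7,8,11,11,25,31]

Scan for sites:
  VbrV GAAGTA/2: at [8] ⇒ [10]
  CdoV CGACA/0: at [21, 27, 58, 96] ⇒ [21, 27, 58, 96]
  AzqV ACCAA/1: at [1] ⇒ [2]
  KluVI (CGTTT, off=3): no sites
  UxaII TAGACT/1: at [63, 88, 101] ⇒ [64, 89, 102]

Pooled cuts: [2, 10, 21, 27, 58, 64, 89, 96, 102]

Fragments:
  [0,2): 2 bp
  [2,10): 8 bp
  [10,21): 11 bp
  [21,27): 6 bp
  [27,58): 31 bp
  [58,64): 6 bp
  [64,89): 25 bp
  [89,96): 7 bp
  [96,102): 6 bp
  [102,113): 11 bp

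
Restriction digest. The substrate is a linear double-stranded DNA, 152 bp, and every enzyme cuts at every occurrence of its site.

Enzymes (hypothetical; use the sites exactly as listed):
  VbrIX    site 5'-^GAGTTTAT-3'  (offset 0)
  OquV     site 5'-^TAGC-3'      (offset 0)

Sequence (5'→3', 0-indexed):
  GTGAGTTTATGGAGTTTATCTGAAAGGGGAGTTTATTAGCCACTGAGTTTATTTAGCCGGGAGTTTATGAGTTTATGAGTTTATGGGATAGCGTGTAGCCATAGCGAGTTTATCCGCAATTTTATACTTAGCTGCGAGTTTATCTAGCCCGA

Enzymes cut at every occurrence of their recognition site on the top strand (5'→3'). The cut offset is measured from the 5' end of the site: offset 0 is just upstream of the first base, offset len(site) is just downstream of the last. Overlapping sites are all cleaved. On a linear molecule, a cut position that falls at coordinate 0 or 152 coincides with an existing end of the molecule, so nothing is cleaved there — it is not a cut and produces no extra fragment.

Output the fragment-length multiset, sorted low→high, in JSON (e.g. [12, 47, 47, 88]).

[2,4,6,7,7,7,8,8,8,8,8,9,9,9,12,17,23]

Scan for sites:
  VbrIX (GAGTTTAT, off=0): starts [2, 11, 28, 44, 60, 68, 76, 105, 135] → cuts [2, 11, 28, 44, 60, 68, 76, 105, 135]
  OquV (TAGC, off=0): starts [36, 53, 88, 95, 101, 128, 144] → cuts [36, 53, 88, 95, 101, 128, 144]

All cut coordinates (distinct, sorted): [2, 11, 28, 36, 44, 53, 60, 68, 76, 88, 95, 101, 105, 128, 135, 144]

Fragment lengths:
  [0,2): 2 bp
  [2,11): 9 bp
  [11,28): 17 bp
  [28,36): 8 bp
  [36,44): 8 bp
  [44,53): 9 bp
  [53,60): 7 bp
  [60,68): 8 bp
  [68,76): 8 bp
  [76,88): 12 bp
  [88,95): 7 bp
  [95,101): 6 bp
  [101,105): 4 bp
  [105,128): 23 bp
  [128,135): 7 bp
  [135,144): 9 bp
  [144,152): 8 bp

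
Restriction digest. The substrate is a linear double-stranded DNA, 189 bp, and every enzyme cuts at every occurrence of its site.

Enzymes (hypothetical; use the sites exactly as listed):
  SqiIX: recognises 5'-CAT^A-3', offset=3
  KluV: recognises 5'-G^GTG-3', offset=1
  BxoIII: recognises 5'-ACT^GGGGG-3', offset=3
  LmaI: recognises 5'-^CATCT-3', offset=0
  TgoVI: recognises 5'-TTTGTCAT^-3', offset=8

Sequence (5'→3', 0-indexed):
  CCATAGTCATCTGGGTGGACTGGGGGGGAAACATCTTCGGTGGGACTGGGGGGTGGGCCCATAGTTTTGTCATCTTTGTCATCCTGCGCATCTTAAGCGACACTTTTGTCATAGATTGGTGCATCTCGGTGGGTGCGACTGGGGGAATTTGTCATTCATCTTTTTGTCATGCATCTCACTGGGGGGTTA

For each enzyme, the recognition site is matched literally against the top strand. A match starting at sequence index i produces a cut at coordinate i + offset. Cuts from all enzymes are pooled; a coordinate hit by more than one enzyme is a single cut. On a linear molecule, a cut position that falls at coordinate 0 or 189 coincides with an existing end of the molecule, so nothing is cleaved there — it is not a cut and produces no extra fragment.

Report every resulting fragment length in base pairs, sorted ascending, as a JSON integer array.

[1,1,3,3,3,4,4,5,6,6,7,7,7,8,8,8,8,9,9,9,10,10,14,15,24]

Scan for sites:
  SqiIX CATA/3: at [1, 59, 109] ⇒ [4, 62, 112]
  KluV GGTG/1: at [13, 38, 51, 117, 127, 131] ⇒ [14, 39, 52, 118, 128, 132]
  BxoIII ACTGGGGG/3: at [18, 44, 137, 177] ⇒ [21, 47, 140, 180]
  LmaI CATCT/0: at [7, 31, 70, 88, 121, 156, 171] ⇒ [7, 31, 70, 88, 121, 156, 171]
  TgoVI TTTGTCAT/8: at [65, 74, 104, 147, 162] ⇒ [73, 82, 112, 155, 170]

All cut coordinates (distinct, sorted): [4, 7, 14, 21, 31, 39, 47, 52, 62, 70, 73, 82, 88, 112, 118, 121, 128, 132, 140, 155, 156, 170, 171, 180]

Fragment lengths:
  [0,4): 4 bp
  [4,7): 3 bp
  [7,14): 7 bp
  [14,21): 7 bp
  [21,31): 10 bp
  [31,39): 8 bp
  [39,47): 8 bp
  [47,52): 5 bp
  [52,62): 10 bp
  [62,70): 8 bp
  [70,73): 3 bp
  [73,82): 9 bp
  [82,88): 6 bp
  [88,112): 24 bp
  [112,118): 6 bp
  [118,121): 3 bp
  [121,128): 7 bp
  [128,132): 4 bp
  [132,140): 8 bp
  [140,155): 15 bp
  [155,156): 1 bp
  [156,170): 14 bp
  [170,171): 1 bp
  [171,180): 9 bp
  [180,189): 9 bp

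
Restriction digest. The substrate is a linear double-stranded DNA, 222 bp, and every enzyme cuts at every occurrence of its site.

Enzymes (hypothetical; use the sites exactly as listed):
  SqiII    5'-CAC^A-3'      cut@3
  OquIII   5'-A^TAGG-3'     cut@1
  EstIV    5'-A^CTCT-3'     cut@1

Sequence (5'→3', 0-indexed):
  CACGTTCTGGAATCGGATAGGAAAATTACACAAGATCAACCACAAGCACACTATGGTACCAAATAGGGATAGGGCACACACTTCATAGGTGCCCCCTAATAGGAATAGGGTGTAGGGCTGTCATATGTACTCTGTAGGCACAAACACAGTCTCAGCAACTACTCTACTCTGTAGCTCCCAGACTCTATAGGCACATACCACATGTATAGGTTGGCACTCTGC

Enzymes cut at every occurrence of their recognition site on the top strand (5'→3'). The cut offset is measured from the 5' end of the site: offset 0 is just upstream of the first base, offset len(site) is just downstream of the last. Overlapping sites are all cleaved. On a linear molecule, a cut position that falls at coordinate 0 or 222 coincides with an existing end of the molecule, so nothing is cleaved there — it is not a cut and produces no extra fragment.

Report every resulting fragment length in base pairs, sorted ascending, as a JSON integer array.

[2,5,5,5,6,6,6,6,6,6,7,7,8,10,12,12,14,14,14,14,16,17,24]

Site scan:
  SqiII (CACA, off=3): starts [28, 40, 46, 74, 76, 138, 144, 191, 198] → cuts [31, 43, 49, 77, 79, 141, 147, 194, 201]
  OquIII (ATAGG, off=1): starts [16, 62, 68, 84, 98, 104, 186, 205] → cuts [17, 63, 69, 85, 99, 105, 187, 206]
  EstIV (ACTCT, off=1): starts [128, 160, 165, 181, 215] → cuts [129, 161, 166, 182, 216]

All cut coordinates (distinct, sorted): [17, 31, 43, 49, 63, 69, 77, 79, 85, 99, 105, 129, 141, 147, 161, 166, 182, 187, 194, 201, 206, 216]

Fragments:
  [0,17): 17 bp
  [17,31): 14 bp
  [31,43): 12 bp
  [43,49): 6 bp
  [49,63): 14 bp
  [63,69): 6 bp
  [69,77): 8 bp
  [77,79): 2 bp
  [79,85): 6 bp
  [85,99): 14 bp
  [99,105): 6 bp
  [105,129): 24 bp
  [129,141): 12 bp
  [141,147): 6 bp
  [147,161): 14 bp
  [161,166): 5 bp
  [166,182): 16 bp
  [182,187): 5 bp
  [187,194): 7 bp
  [194,201): 7 bp
  [201,206): 5 bp
  [206,216): 10 bp
  [216,222): 6 bp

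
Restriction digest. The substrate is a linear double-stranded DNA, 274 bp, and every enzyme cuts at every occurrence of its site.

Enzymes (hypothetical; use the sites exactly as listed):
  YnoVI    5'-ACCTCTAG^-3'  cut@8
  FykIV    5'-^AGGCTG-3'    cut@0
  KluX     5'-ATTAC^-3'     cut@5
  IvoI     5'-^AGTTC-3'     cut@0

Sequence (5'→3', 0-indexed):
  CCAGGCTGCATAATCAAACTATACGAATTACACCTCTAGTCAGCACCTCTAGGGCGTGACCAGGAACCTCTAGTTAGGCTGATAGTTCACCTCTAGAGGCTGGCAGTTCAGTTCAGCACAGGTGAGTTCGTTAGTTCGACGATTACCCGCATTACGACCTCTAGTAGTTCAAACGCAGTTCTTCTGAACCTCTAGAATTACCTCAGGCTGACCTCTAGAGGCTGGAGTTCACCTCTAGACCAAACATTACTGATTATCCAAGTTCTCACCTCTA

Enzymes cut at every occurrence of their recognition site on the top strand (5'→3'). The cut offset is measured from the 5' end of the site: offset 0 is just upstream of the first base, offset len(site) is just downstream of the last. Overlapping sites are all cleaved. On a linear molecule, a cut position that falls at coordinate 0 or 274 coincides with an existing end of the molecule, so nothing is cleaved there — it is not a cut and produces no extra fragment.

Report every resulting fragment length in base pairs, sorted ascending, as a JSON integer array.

Per-enzyme occurrences:
  YnoVI ACCTCTAG/8: at [31, 44, 65, 88, 156, 187, 210, 230] ⇒ [39, 52, 73, 96, 164, 195, 218, 238]
  FykIV AGGCTG/0: at [2, 75, 96, 204, 218] ⇒ [2, 75, 96, 204, 218]
  KluX ATTAC/5: at [26, 141, 150, 196, 245] ⇒ [31, 146, 155, 201, 250]
  IvoI AGTTC/0: at [83, 104, 109, 124, 132, 165, 176, 225, 260] ⇒ [83, 104, 109, 124, 132, 165, 176, 225, 260]

Pooled cuts: [2, 31, 39, 52, 73, 75, 83, 96, 104, 109, 124, 132, 146, 155, 164, 165, 176, 195, 201, 204, 218, 225, 238, 250, 260]

Fragments:
  [0,2): 2 bp
  [2,31): 29 bp
  [31,39): 8 bp
  [39,52): 13 bp
  [52,73): 21 bp
  [73,75): 2 bp
  [75,83): 8 bp
  [83,96): 13 bp
  [96,104): 8 bp
  [104,109): 5 bp
  [109,124): 15 bp
  [124,132): 8 bp
  [132,146): 14 bp
  [146,155): 9 bp
  [155,164): 9 bp
  [164,165): 1 bp
  [165,176): 11 bp
  [176,195): 19 bp
  [195,201): 6 bp
  [201,204): 3 bp
  [204,218): 14 bp
  [218,225): 7 bp
  [225,238): 13 bp
  [238,250): 12 bp
  [250,260): 10 bp
  [260,274): 14 bp

[1,2,2,3,5,6,7,8,8,8,8,9,9,10,11,12,13,13,13,14,14,14,15,19,21,29]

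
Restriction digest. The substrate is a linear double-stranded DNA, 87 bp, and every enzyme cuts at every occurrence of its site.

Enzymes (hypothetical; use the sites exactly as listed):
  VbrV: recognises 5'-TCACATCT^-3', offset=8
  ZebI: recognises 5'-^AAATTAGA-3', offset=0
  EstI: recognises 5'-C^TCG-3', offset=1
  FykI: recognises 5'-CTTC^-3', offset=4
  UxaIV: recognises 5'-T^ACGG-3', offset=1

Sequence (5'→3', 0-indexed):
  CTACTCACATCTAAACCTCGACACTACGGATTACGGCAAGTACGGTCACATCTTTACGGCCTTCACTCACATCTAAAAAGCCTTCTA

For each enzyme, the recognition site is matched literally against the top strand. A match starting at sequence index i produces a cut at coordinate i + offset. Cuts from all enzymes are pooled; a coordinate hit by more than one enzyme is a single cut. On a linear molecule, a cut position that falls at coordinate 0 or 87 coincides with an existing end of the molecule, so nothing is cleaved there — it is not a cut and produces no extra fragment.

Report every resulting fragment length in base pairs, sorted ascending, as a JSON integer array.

Scan for sites:
  VbrV TCACATCT/8: at [4, 45, 66] ⇒ [12, 53, 74]
  ZebI (AAATTAGA, off=0): no sites
  EstI CTCG/1: at [16] ⇒ [17]
  FykI CTTC/4: at [60, 81] ⇒ [64, 85]
  UxaIV TACGG/1: at [24, 31, 40, 54] ⇒ [25, 32, 41, 55]

All cut coordinates (distinct, sorted): [12, 17, 25, 32, 41, 53, 55, 64, 74, 85]

Fragments:
  [0,12): 12 bp
  [12,17): 5 bp
  [17,25): 8 bp
  [25,32): 7 bp
  [32,41): 9 bp
  [41,53): 12 bp
  [53,55): 2 bp
  [55,64): 9 bp
  [64,74): 10 bp
  [74,85): 11 bp
  [85,87): 2 bp

[2,2,5,7,8,9,9,10,11,12,12]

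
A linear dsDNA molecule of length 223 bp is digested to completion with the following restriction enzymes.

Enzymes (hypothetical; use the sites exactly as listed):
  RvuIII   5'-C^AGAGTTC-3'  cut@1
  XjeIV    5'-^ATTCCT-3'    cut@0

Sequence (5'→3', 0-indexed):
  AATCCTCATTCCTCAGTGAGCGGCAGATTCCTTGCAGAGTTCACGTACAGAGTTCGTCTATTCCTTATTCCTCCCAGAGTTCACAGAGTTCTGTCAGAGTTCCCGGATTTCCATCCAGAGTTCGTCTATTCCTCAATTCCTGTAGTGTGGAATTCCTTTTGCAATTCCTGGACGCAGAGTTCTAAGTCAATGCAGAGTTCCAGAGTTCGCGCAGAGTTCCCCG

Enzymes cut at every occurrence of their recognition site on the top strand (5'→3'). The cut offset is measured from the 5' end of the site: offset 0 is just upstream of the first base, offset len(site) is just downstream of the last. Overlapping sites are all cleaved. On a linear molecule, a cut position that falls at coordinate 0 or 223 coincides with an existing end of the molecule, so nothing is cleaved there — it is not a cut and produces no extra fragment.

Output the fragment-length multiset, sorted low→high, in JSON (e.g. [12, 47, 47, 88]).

Per-enzyme occurrences:
  RvuIII (CAGAGTTC, off=1): starts [34, 47, 74, 83, 94, 115, 174, 192, 200, 211] → cuts [35, 48, 75, 84, 95, 116, 175, 193, 201, 212]
  XjeIV (ATTCCT, off=0): starts [7, 26, 59, 66, 127, 135, 151, 163] → cuts [7, 26, 59, 66, 127, 135, 151, 163]

Pooled cuts: [7, 26, 35, 48, 59, 66, 75, 84, 95, 116, 127, 135, 151, 163, 175, 193, 201, 212]

Fragments:
  [0,7): 7 bp
  [7,26): 19 bp
  [26,35): 9 bp
  [35,48): 13 bp
  [48,59): 11 bp
  [59,66): 7 bp
  [66,75): 9 bp
  [75,84): 9 bp
  [84,95): 11 bp
  [95,116): 21 bp
  [116,127): 11 bp
  [127,135): 8 bp
  [135,151): 16 bp
  [151,163): 12 bp
  [163,175): 12 bp
  [175,193): 18 bp
  [193,201): 8 bp
  [201,212): 11 bp
  [212,223): 11 bp

[7,7,8,8,9,9,9,11,11,11,11,11,12,12,13,16,18,19,21]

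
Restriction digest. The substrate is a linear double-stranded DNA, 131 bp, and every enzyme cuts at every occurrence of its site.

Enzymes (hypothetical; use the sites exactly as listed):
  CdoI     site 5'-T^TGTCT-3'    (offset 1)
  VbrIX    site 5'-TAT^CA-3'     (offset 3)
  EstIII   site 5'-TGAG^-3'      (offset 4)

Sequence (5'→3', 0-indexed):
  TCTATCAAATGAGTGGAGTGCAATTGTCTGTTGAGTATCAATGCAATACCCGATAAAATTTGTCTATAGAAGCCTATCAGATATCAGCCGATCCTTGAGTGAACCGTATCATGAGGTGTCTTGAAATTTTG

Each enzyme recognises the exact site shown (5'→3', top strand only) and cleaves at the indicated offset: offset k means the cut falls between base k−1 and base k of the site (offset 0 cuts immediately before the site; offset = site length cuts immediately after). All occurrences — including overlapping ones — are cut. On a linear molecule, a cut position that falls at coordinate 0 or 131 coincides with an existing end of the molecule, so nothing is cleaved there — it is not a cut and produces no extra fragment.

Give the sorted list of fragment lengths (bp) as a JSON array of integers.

[3,5,6,7,8,10,11,11,15,16,17,22]

Per-enzyme occurrences:
  CdoI (TTGTCT, off=1): starts [23, 59] → cuts [24, 60]
  VbrIX (TATCA, off=3): starts [2, 35, 74, 81, 106] → cuts [5, 38, 77, 84, 109]
  EstIII (TGAG, off=4): starts [9, 31, 95, 111] → cuts [13, 35, 99, 115]

All cut coordinates (distinct, sorted): [5, 13, 24, 35, 38, 60, 77, 84, 99, 109, 115]

Fragment lengths:
  [0,5): 5 bp
  [5,13): 8 bp
  [13,24): 11 bp
  [24,35): 11 bp
  [35,38): 3 bp
  [38,60): 22 bp
  [60,77): 17 bp
  [77,84): 7 bp
  [84,99): 15 bp
  [99,109): 10 bp
  [109,115): 6 bp
  [115,131): 16 bp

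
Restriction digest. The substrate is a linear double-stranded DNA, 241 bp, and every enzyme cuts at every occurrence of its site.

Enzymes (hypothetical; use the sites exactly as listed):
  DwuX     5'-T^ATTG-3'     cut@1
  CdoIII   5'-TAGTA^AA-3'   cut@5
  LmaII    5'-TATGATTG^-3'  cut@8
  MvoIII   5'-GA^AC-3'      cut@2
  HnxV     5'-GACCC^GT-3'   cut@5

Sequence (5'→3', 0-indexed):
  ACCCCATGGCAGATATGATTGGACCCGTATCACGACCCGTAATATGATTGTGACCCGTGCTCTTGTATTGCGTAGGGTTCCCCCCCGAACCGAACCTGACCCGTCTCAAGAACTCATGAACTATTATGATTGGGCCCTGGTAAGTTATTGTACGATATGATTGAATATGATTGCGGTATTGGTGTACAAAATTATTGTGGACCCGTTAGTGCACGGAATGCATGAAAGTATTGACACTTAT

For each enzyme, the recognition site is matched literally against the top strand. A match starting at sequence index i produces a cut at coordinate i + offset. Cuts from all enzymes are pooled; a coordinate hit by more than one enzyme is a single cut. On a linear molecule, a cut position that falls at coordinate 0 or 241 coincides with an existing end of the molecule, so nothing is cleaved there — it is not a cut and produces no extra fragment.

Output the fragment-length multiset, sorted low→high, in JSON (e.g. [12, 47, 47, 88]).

Per-enzyme occurrences:
  DwuX TATTG/1: at [65, 145, 176, 192, 228] ⇒ [66, 146, 177, 193, 229]
  CdoIII (TAGTAAA, off=5): no sites
  LmaII TATGATTG/8: at [13, 42, 124, 155, 165] ⇒ [21, 50, 132, 163, 173]
  MvoIII GAAC/2: at [86, 91, 109, 117] ⇒ [88, 93, 111, 119]
  HnxV GACCCGT/5: at [21, 33, 51, 97, 199] ⇒ [26, 38, 56, 102, 204]

All cut coordinates (distinct, sorted): [21, 26, 38, 50, 56, 66, 88, 93, 102, 111, 119, 132, 146, 163, 173, 177, 193, 204, 229]

Fragment lengths:
  [0,21): 21 bp
  [21,26): 5 bp
  [26,38): 12 bp
  [38,50): 12 bp
  [50,56): 6 bp
  [56,66): 10 bp
  [66,88): 22 bp
  [88,93): 5 bp
  [93,102): 9 bp
  [102,111): 9 bp
  [111,119): 8 bp
  [119,132): 13 bp
  [132,146): 14 bp
  [146,163): 17 bp
  [163,173): 10 bp
  [173,177): 4 bp
  [177,193): 16 bp
  [193,204): 11 bp
  [204,229): 25 bp
  [229,241): 12 bp

[4,5,5,6,8,9,9,10,10,11,12,12,12,13,14,16,17,21,22,25]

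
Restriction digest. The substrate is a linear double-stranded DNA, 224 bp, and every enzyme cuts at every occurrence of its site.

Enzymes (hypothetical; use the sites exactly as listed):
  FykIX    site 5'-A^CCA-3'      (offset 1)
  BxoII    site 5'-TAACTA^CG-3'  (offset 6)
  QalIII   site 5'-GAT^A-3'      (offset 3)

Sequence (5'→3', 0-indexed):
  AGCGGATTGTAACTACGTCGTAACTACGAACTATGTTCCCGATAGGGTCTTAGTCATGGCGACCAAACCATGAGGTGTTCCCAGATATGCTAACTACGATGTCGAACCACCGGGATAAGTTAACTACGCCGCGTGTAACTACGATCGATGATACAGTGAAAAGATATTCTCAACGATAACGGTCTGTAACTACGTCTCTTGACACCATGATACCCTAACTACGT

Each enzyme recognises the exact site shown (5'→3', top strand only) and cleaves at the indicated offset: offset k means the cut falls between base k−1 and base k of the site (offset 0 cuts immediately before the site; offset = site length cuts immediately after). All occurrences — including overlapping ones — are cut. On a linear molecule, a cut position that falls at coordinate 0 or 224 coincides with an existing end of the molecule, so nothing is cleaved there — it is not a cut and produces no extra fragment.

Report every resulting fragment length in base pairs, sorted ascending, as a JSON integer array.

Site scan:
  FykIX ACCA/1: at [61, 66, 105, 203] ⇒ [62, 67, 106, 204]
  BxoII TAACTACG/6: at [9, 20, 90, 120, 135, 186, 215] ⇒ [15, 26, 96, 126, 141, 192, 221]
  QalIII GATA/3: at [40, 83, 113, 149, 162, 174, 208] ⇒ [43, 86, 116, 152, 165, 177, 211]

All cut coordinates (distinct, sorted): [15, 26, 43, 62, 67, 86, 96, 106, 116, 126, 141, 152, 165, 177, 192, 204, 211, 221]

Fragments:
  [0,15): 15 bp
  [15,26): 11 bp
  [26,43): 17 bp
  [43,62): 19 bp
  [62,67): 5 bp
  [67,86): 19 bp
  [86,96): 10 bp
  [96,106): 10 bp
  [106,116): 10 bp
  [116,126): 10 bp
  [126,141): 15 bp
  [141,152): 11 bp
  [152,165): 13 bp
  [165,177): 12 bp
  [177,192): 15 bp
  [192,204): 12 bp
  [204,211): 7 bp
  [211,221): 10 bp
  [221,224): 3 bp

[3,5,7,10,10,10,10,10,11,11,12,12,13,15,15,15,17,19,19]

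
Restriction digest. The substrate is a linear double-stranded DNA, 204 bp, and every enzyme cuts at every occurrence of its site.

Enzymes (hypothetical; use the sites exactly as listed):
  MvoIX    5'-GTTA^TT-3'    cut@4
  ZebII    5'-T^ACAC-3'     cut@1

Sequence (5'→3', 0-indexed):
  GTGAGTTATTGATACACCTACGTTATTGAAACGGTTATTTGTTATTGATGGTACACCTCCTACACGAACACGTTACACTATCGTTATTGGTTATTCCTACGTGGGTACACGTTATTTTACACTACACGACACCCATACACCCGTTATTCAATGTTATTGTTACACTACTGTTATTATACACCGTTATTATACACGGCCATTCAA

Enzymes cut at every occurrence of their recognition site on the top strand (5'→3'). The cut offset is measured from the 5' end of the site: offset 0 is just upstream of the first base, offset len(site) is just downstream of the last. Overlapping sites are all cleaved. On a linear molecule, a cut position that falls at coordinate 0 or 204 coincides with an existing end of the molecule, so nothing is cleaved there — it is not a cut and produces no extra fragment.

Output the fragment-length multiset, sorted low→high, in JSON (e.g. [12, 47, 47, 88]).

[4,4,4,5,5,5,7,7,8,8,8,9,9,10,10,12,12,12,12,13,13,13,14]

Scan for sites:
  MvoIX (GTTATT, off=4): starts [4, 21, 33, 40, 82, 89, 110, 142, 152, 169, 182] → cuts [8, 25, 37, 44, 86, 93, 114, 146, 156, 173, 186]
  ZebII (TACAC, off=1): starts [12, 51, 60, 73, 105, 117, 122, 135, 160, 176, 189] → cuts [13, 52, 61, 74, 106, 118, 123, 136, 161, 177, 190]

All cut coordinates (distinct, sorted): [8, 13, 25, 37, 44, 52, 61, 74, 86, 93, 106, 114, 118, 123, 136, 146, 156, 161, 173, 177, 186, 190]

Fragment lengths:
  [0,8): 8 bp
  [8,13): 5 bp
  [13,25): 12 bp
  [25,37): 12 bp
  [37,44): 7 bp
  [44,52): 8 bp
  [52,61): 9 bp
  [61,74): 13 bp
  [74,86): 12 bp
  [86,93): 7 bp
  [93,106): 13 bp
  [106,114): 8 bp
  [114,118): 4 bp
  [118,123): 5 bp
  [123,136): 13 bp
  [136,146): 10 bp
  [146,156): 10 bp
  [156,161): 5 bp
  [161,173): 12 bp
  [173,177): 4 bp
  [177,186): 9 bp
  [186,190): 4 bp
  [190,204): 14 bp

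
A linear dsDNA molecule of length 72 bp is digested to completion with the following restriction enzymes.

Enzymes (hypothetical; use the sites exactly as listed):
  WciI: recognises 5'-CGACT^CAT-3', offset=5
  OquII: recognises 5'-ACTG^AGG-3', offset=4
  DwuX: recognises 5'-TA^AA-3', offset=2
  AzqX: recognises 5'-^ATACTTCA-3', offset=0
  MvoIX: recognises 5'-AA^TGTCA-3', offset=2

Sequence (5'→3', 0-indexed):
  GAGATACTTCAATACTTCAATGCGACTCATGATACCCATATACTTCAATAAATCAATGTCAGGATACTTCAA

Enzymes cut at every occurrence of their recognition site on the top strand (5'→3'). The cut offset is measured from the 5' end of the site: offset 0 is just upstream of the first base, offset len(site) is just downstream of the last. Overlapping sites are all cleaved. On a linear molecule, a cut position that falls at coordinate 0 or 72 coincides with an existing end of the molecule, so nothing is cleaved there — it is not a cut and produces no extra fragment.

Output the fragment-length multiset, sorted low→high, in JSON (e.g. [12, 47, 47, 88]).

[3,6,7,8,9,11,12,16]

Site scan:
  WciI CGACTCAT/5: at [22] ⇒ [27]
  OquII (ACTGAGG, off=4): no sites
  DwuX TAAA/2: at [48] ⇒ [50]
  AzqX ATACTTCA/0: at [3, 11, 39, 63] ⇒ [3, 11, 39, 63]
  MvoIX AATGTCA/2: at [54] ⇒ [56]

Pooled cuts: [3, 11, 27, 39, 50, 56, 63]

Fragment lengths:
  [0,3): 3 bp
  [3,11): 8 bp
  [11,27): 16 bp
  [27,39): 12 bp
  [39,50): 11 bp
  [50,56): 6 bp
  [56,63): 7 bp
  [63,72): 9 bp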